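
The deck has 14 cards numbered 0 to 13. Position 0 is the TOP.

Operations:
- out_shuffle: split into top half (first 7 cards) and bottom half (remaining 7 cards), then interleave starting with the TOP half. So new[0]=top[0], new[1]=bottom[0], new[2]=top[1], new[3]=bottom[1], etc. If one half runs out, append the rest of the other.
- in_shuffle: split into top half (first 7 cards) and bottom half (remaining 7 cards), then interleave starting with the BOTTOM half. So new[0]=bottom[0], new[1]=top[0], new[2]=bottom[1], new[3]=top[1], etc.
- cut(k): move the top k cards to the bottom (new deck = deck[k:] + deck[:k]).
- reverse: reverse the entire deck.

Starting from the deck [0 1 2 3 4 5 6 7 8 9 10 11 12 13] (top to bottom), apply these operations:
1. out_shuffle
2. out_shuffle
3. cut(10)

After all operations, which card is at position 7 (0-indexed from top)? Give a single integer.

Answer: 4

Derivation:
After op 1 (out_shuffle): [0 7 1 8 2 9 3 10 4 11 5 12 6 13]
After op 2 (out_shuffle): [0 10 7 4 1 11 8 5 2 12 9 6 3 13]
After op 3 (cut(10)): [9 6 3 13 0 10 7 4 1 11 8 5 2 12]
Position 7: card 4.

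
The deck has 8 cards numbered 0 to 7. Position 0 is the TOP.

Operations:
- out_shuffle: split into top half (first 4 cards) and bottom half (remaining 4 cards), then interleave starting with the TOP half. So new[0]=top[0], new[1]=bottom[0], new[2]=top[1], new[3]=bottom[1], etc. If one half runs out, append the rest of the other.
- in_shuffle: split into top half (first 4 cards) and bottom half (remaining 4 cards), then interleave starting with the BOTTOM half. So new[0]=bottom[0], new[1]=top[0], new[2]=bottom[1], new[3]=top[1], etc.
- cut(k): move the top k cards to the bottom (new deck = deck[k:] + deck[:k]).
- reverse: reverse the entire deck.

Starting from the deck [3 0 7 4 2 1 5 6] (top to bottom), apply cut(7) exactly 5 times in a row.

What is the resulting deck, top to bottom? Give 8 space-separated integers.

After op 1 (cut(7)): [6 3 0 7 4 2 1 5]
After op 2 (cut(7)): [5 6 3 0 7 4 2 1]
After op 3 (cut(7)): [1 5 6 3 0 7 4 2]
After op 4 (cut(7)): [2 1 5 6 3 0 7 4]
After op 5 (cut(7)): [4 2 1 5 6 3 0 7]

Answer: 4 2 1 5 6 3 0 7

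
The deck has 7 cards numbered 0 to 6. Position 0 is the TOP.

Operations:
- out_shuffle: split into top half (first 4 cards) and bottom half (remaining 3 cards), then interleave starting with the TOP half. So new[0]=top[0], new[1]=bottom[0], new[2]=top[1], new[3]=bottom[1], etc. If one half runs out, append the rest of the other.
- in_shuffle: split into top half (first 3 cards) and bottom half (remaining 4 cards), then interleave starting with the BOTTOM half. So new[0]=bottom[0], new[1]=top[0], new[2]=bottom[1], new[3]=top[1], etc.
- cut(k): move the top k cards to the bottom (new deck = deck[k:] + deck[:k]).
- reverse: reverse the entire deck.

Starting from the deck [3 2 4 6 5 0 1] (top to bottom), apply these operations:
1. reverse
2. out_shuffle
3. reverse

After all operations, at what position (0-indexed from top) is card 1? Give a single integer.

Answer: 6

Derivation:
After op 1 (reverse): [1 0 5 6 4 2 3]
After op 2 (out_shuffle): [1 4 0 2 5 3 6]
After op 3 (reverse): [6 3 5 2 0 4 1]
Card 1 is at position 6.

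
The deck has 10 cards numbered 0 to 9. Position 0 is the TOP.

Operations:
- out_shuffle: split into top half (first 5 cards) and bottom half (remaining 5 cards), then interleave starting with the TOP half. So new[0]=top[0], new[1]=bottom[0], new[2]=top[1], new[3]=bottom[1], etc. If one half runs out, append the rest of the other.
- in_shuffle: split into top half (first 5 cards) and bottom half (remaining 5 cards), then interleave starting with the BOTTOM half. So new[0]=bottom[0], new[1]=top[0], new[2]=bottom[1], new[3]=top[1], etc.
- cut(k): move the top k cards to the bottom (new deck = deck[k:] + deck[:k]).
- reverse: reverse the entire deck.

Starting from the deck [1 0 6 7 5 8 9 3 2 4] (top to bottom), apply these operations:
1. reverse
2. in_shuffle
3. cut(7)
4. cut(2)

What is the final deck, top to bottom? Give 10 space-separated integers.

Answer: 8 5 4 7 2 6 3 0 9 1

Derivation:
After op 1 (reverse): [4 2 3 9 8 5 7 6 0 1]
After op 2 (in_shuffle): [5 4 7 2 6 3 0 9 1 8]
After op 3 (cut(7)): [9 1 8 5 4 7 2 6 3 0]
After op 4 (cut(2)): [8 5 4 7 2 6 3 0 9 1]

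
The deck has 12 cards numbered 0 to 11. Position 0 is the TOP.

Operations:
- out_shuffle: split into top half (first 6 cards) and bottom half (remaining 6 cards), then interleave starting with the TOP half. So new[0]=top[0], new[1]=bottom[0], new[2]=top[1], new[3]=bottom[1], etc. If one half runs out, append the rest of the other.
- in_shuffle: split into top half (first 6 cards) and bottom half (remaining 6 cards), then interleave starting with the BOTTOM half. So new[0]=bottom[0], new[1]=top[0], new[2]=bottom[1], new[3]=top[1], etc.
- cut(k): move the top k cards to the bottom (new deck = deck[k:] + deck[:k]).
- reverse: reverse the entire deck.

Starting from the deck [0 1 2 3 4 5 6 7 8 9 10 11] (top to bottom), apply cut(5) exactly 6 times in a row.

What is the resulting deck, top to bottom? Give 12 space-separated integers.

After op 1 (cut(5)): [5 6 7 8 9 10 11 0 1 2 3 4]
After op 2 (cut(5)): [10 11 0 1 2 3 4 5 6 7 8 9]
After op 3 (cut(5)): [3 4 5 6 7 8 9 10 11 0 1 2]
After op 4 (cut(5)): [8 9 10 11 0 1 2 3 4 5 6 7]
After op 5 (cut(5)): [1 2 3 4 5 6 7 8 9 10 11 0]
After op 6 (cut(5)): [6 7 8 9 10 11 0 1 2 3 4 5]

Answer: 6 7 8 9 10 11 0 1 2 3 4 5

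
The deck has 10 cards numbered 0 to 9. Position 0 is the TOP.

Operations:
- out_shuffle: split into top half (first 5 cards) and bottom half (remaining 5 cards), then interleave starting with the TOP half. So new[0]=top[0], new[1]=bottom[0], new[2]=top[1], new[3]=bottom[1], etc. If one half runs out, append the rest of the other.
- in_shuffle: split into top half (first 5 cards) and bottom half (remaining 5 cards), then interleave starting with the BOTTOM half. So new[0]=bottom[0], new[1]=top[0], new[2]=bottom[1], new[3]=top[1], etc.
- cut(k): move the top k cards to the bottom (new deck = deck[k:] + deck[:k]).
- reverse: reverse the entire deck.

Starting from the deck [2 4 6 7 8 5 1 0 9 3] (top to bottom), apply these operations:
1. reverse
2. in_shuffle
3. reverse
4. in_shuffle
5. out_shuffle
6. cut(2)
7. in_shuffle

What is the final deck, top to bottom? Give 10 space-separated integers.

Answer: 8 5 7 3 0 9 6 4 1 2

Derivation:
After op 1 (reverse): [3 9 0 1 5 8 7 6 4 2]
After op 2 (in_shuffle): [8 3 7 9 6 0 4 1 2 5]
After op 3 (reverse): [5 2 1 4 0 6 9 7 3 8]
After op 4 (in_shuffle): [6 5 9 2 7 1 3 4 8 0]
After op 5 (out_shuffle): [6 1 5 3 9 4 2 8 7 0]
After op 6 (cut(2)): [5 3 9 4 2 8 7 0 6 1]
After op 7 (in_shuffle): [8 5 7 3 0 9 6 4 1 2]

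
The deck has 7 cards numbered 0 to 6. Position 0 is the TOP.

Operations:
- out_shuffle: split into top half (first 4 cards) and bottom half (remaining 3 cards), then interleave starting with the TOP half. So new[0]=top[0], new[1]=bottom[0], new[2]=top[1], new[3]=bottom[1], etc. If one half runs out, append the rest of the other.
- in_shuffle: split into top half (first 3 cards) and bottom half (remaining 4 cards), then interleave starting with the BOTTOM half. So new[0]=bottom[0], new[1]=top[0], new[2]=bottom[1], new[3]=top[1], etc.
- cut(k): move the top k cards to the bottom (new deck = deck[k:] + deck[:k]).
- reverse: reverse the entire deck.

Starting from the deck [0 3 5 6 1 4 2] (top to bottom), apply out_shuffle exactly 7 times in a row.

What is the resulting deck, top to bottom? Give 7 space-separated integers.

Answer: 0 1 3 4 5 2 6

Derivation:
After op 1 (out_shuffle): [0 1 3 4 5 2 6]
After op 2 (out_shuffle): [0 5 1 2 3 6 4]
After op 3 (out_shuffle): [0 3 5 6 1 4 2]
After op 4 (out_shuffle): [0 1 3 4 5 2 6]
After op 5 (out_shuffle): [0 5 1 2 3 6 4]
After op 6 (out_shuffle): [0 3 5 6 1 4 2]
After op 7 (out_shuffle): [0 1 3 4 5 2 6]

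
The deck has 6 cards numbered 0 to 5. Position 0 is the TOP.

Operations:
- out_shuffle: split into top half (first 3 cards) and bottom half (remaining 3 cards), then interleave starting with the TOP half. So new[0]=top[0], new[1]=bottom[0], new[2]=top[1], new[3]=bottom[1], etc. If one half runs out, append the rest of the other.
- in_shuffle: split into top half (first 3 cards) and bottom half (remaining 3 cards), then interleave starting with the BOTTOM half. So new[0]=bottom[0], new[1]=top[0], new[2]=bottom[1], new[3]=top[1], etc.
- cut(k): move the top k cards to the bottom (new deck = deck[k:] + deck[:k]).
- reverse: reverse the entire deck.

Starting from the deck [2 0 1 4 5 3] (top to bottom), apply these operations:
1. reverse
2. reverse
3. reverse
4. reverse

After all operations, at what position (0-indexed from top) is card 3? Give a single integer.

Answer: 5

Derivation:
After op 1 (reverse): [3 5 4 1 0 2]
After op 2 (reverse): [2 0 1 4 5 3]
After op 3 (reverse): [3 5 4 1 0 2]
After op 4 (reverse): [2 0 1 4 5 3]
Card 3 is at position 5.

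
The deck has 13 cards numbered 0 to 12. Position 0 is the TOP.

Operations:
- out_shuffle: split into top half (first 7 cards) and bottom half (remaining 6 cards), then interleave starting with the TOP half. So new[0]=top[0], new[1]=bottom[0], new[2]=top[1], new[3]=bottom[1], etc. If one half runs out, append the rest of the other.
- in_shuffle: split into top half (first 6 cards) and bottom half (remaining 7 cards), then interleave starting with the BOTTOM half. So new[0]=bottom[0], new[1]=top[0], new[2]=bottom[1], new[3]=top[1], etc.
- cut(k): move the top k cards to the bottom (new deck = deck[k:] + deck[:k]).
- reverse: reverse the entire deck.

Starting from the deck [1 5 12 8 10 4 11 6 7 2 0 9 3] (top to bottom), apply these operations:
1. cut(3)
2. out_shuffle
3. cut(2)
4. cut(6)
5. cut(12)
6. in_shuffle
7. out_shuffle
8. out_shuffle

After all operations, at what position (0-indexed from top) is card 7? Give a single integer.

Answer: 2

Derivation:
After op 1 (cut(3)): [8 10 4 11 6 7 2 0 9 3 1 5 12]
After op 2 (out_shuffle): [8 0 10 9 4 3 11 1 6 5 7 12 2]
After op 3 (cut(2)): [10 9 4 3 11 1 6 5 7 12 2 8 0]
After op 4 (cut(6)): [6 5 7 12 2 8 0 10 9 4 3 11 1]
After op 5 (cut(12)): [1 6 5 7 12 2 8 0 10 9 4 3 11]
After op 6 (in_shuffle): [8 1 0 6 10 5 9 7 4 12 3 2 11]
After op 7 (out_shuffle): [8 7 1 4 0 12 6 3 10 2 5 11 9]
After op 8 (out_shuffle): [8 3 7 10 1 2 4 5 0 11 12 9 6]
Card 7 is at position 2.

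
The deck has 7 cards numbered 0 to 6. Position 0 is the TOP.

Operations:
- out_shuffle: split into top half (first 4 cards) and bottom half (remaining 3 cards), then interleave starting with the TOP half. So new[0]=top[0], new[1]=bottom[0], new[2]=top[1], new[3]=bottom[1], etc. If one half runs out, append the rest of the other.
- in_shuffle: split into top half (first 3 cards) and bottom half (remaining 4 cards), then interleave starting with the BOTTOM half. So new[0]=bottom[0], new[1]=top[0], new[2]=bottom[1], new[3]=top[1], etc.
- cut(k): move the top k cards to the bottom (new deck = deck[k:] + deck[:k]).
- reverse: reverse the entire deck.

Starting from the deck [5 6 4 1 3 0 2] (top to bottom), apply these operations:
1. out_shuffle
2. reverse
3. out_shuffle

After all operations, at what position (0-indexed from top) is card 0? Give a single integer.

Answer: 6

Derivation:
After op 1 (out_shuffle): [5 3 6 0 4 2 1]
After op 2 (reverse): [1 2 4 0 6 3 5]
After op 3 (out_shuffle): [1 6 2 3 4 5 0]
Card 0 is at position 6.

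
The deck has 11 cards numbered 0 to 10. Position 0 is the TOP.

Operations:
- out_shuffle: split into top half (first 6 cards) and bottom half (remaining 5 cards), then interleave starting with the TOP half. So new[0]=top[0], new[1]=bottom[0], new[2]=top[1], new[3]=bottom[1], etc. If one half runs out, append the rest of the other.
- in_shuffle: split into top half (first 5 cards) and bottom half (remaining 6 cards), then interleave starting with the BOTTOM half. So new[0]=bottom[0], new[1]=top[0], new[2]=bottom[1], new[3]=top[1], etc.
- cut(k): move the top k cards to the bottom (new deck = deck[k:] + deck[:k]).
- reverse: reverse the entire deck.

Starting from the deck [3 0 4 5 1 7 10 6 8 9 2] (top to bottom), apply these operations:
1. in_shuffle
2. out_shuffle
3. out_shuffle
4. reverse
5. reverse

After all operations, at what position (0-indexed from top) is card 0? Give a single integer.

Answer: 1

Derivation:
After op 1 (in_shuffle): [7 3 10 0 6 4 8 5 9 1 2]
After op 2 (out_shuffle): [7 8 3 5 10 9 0 1 6 2 4]
After op 3 (out_shuffle): [7 0 8 1 3 6 5 2 10 4 9]
After op 4 (reverse): [9 4 10 2 5 6 3 1 8 0 7]
After op 5 (reverse): [7 0 8 1 3 6 5 2 10 4 9]
Card 0 is at position 1.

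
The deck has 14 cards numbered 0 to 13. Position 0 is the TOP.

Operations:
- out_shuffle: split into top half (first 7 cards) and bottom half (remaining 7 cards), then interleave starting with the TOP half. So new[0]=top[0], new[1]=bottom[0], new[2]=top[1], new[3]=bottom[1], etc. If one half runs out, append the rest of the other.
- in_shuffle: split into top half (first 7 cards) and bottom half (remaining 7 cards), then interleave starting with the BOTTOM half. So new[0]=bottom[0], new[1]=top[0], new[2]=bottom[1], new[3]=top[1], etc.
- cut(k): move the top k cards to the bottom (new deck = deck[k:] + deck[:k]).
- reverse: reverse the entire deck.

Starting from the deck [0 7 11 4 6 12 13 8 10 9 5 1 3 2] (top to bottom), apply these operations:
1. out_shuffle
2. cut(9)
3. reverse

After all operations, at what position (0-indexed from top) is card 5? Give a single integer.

Answer: 1

Derivation:
After op 1 (out_shuffle): [0 8 7 10 11 9 4 5 6 1 12 3 13 2]
After op 2 (cut(9)): [1 12 3 13 2 0 8 7 10 11 9 4 5 6]
After op 3 (reverse): [6 5 4 9 11 10 7 8 0 2 13 3 12 1]
Card 5 is at position 1.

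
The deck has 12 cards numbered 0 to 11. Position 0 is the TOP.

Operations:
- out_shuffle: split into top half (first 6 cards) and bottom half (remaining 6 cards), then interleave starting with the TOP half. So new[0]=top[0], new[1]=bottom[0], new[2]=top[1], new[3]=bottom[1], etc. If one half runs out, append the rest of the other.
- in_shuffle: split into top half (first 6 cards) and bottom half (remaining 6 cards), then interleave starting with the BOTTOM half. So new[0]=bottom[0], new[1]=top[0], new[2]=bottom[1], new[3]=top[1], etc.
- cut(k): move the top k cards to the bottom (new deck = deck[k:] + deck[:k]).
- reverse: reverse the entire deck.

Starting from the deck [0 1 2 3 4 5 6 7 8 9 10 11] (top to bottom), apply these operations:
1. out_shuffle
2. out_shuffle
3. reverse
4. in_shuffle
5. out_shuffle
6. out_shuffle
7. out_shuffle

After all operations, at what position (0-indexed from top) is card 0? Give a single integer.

Answer: 3

Derivation:
After op 1 (out_shuffle): [0 6 1 7 2 8 3 9 4 10 5 11]
After op 2 (out_shuffle): [0 3 6 9 1 4 7 10 2 5 8 11]
After op 3 (reverse): [11 8 5 2 10 7 4 1 9 6 3 0]
After op 4 (in_shuffle): [4 11 1 8 9 5 6 2 3 10 0 7]
After op 5 (out_shuffle): [4 6 11 2 1 3 8 10 9 0 5 7]
After op 6 (out_shuffle): [4 8 6 10 11 9 2 0 1 5 3 7]
After op 7 (out_shuffle): [4 2 8 0 6 1 10 5 11 3 9 7]
Card 0 is at position 3.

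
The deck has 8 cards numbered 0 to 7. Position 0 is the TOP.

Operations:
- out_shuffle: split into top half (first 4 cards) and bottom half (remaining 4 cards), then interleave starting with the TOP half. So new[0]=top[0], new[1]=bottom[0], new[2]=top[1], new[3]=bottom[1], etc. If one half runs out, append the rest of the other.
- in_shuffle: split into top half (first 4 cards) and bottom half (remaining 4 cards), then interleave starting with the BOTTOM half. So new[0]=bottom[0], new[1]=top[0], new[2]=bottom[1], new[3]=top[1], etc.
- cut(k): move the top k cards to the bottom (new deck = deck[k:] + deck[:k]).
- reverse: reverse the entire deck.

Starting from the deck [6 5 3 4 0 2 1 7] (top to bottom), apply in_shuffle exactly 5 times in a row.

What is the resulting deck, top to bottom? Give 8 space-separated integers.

Answer: 5 4 2 7 6 3 0 1

Derivation:
After op 1 (in_shuffle): [0 6 2 5 1 3 7 4]
After op 2 (in_shuffle): [1 0 3 6 7 2 4 5]
After op 3 (in_shuffle): [7 1 2 0 4 3 5 6]
After op 4 (in_shuffle): [4 7 3 1 5 2 6 0]
After op 5 (in_shuffle): [5 4 2 7 6 3 0 1]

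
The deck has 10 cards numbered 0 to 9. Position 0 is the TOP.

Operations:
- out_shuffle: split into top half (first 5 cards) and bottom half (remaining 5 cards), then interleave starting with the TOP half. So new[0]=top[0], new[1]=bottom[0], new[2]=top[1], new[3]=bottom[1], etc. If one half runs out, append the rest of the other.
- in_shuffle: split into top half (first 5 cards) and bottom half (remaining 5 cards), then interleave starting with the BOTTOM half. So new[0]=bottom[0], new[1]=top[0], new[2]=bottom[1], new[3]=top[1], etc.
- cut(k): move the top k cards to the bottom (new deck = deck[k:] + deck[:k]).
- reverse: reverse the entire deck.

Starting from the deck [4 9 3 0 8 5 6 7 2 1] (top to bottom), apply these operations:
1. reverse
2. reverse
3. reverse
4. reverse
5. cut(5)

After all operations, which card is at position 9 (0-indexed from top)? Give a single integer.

After op 1 (reverse): [1 2 7 6 5 8 0 3 9 4]
After op 2 (reverse): [4 9 3 0 8 5 6 7 2 1]
After op 3 (reverse): [1 2 7 6 5 8 0 3 9 4]
After op 4 (reverse): [4 9 3 0 8 5 6 7 2 1]
After op 5 (cut(5)): [5 6 7 2 1 4 9 3 0 8]
Position 9: card 8.

Answer: 8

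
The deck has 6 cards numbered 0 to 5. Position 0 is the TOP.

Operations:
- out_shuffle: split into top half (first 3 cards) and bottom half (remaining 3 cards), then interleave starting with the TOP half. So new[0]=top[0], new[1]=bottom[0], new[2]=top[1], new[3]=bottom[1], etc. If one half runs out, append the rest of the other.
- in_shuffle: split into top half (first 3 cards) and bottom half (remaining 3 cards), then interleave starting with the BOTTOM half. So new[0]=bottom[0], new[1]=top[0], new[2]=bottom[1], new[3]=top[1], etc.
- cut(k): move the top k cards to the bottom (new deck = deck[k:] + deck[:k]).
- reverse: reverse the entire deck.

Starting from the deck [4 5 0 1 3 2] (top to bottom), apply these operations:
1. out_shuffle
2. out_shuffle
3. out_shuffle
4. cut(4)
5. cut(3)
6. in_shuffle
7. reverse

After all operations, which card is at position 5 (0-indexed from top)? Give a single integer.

After op 1 (out_shuffle): [4 1 5 3 0 2]
After op 2 (out_shuffle): [4 3 1 0 5 2]
After op 3 (out_shuffle): [4 0 3 5 1 2]
After op 4 (cut(4)): [1 2 4 0 3 5]
After op 5 (cut(3)): [0 3 5 1 2 4]
After op 6 (in_shuffle): [1 0 2 3 4 5]
After op 7 (reverse): [5 4 3 2 0 1]
Position 5: card 1.

Answer: 1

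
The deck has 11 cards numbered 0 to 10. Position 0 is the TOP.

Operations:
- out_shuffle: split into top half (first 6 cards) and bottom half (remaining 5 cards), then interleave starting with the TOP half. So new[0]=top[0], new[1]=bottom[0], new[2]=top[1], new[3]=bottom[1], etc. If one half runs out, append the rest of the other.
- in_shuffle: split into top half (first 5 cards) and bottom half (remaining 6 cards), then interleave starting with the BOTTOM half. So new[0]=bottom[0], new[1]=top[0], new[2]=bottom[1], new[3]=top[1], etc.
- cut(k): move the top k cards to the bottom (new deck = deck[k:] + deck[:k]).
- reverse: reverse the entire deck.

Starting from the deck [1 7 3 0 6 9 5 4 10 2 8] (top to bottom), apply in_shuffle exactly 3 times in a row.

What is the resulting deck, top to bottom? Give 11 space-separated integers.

Answer: 5 3 2 9 7 10 6 1 4 0 8

Derivation:
After op 1 (in_shuffle): [9 1 5 7 4 3 10 0 2 6 8]
After op 2 (in_shuffle): [3 9 10 1 0 5 2 7 6 4 8]
After op 3 (in_shuffle): [5 3 2 9 7 10 6 1 4 0 8]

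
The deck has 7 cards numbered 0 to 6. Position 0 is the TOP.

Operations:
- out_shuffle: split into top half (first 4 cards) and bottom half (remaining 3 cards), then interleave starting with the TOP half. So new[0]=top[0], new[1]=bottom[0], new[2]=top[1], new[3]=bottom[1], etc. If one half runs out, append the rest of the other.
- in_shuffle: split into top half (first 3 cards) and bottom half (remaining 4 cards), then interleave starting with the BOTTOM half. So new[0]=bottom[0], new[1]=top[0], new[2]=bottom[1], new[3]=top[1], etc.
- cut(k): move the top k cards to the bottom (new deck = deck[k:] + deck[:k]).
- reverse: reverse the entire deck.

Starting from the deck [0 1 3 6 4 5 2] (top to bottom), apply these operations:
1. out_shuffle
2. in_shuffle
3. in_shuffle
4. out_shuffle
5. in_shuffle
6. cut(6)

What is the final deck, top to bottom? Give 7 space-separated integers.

After op 1 (out_shuffle): [0 4 1 5 3 2 6]
After op 2 (in_shuffle): [5 0 3 4 2 1 6]
After op 3 (in_shuffle): [4 5 2 0 1 3 6]
After op 4 (out_shuffle): [4 1 5 3 2 6 0]
After op 5 (in_shuffle): [3 4 2 1 6 5 0]
After op 6 (cut(6)): [0 3 4 2 1 6 5]

Answer: 0 3 4 2 1 6 5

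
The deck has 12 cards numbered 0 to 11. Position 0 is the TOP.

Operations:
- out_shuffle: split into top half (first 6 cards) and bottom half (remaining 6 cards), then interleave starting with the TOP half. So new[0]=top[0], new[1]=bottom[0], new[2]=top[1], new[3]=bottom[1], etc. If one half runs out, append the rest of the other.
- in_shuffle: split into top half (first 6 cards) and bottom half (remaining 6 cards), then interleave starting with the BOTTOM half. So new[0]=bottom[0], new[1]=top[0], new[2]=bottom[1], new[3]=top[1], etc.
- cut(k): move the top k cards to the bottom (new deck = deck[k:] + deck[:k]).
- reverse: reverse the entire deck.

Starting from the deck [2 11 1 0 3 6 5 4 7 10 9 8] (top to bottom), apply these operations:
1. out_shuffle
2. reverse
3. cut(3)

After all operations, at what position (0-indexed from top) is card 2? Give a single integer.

After op 1 (out_shuffle): [2 5 11 4 1 7 0 10 3 9 6 8]
After op 2 (reverse): [8 6 9 3 10 0 7 1 4 11 5 2]
After op 3 (cut(3)): [3 10 0 7 1 4 11 5 2 8 6 9]
Card 2 is at position 8.

Answer: 8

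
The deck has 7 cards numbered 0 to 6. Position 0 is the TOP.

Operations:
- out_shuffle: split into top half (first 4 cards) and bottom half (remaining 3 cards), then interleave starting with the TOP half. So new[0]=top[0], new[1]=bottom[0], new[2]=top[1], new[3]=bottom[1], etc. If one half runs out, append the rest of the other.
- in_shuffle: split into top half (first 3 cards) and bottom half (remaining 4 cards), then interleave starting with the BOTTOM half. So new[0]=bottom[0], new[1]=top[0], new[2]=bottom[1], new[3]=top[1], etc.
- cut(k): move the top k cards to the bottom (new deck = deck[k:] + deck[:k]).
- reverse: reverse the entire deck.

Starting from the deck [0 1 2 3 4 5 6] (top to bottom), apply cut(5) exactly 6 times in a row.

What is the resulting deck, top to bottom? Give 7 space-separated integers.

After op 1 (cut(5)): [5 6 0 1 2 3 4]
After op 2 (cut(5)): [3 4 5 6 0 1 2]
After op 3 (cut(5)): [1 2 3 4 5 6 0]
After op 4 (cut(5)): [6 0 1 2 3 4 5]
After op 5 (cut(5)): [4 5 6 0 1 2 3]
After op 6 (cut(5)): [2 3 4 5 6 0 1]

Answer: 2 3 4 5 6 0 1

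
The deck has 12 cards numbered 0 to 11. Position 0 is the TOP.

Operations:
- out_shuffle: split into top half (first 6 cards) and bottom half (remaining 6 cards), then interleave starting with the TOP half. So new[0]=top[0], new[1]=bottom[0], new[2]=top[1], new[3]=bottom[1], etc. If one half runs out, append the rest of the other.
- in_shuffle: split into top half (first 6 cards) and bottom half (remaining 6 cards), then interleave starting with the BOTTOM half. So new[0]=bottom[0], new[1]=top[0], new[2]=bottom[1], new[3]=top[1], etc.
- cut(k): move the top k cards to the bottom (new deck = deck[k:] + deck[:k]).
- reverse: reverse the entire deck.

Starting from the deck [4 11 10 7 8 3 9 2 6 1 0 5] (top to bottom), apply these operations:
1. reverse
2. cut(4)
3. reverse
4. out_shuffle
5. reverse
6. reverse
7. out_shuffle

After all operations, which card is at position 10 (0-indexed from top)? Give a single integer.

Answer: 8

Derivation:
After op 1 (reverse): [5 0 1 6 2 9 3 8 7 10 11 4]
After op 2 (cut(4)): [2 9 3 8 7 10 11 4 5 0 1 6]
After op 3 (reverse): [6 1 0 5 4 11 10 7 8 3 9 2]
After op 4 (out_shuffle): [6 10 1 7 0 8 5 3 4 9 11 2]
After op 5 (reverse): [2 11 9 4 3 5 8 0 7 1 10 6]
After op 6 (reverse): [6 10 1 7 0 8 5 3 4 9 11 2]
After op 7 (out_shuffle): [6 5 10 3 1 4 7 9 0 11 8 2]
Position 10: card 8.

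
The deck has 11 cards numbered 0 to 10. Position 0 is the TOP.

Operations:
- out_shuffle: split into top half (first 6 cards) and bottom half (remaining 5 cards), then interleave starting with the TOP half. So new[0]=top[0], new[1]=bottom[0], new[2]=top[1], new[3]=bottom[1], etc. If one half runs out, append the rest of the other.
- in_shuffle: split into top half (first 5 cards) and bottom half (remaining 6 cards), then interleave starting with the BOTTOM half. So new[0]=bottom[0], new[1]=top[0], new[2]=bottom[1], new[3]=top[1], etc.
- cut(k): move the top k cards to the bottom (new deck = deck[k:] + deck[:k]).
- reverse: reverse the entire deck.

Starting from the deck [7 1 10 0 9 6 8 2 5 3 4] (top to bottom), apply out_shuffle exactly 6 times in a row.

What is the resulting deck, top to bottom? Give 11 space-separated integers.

After op 1 (out_shuffle): [7 8 1 2 10 5 0 3 9 4 6]
After op 2 (out_shuffle): [7 0 8 3 1 9 2 4 10 6 5]
After op 3 (out_shuffle): [7 2 0 4 8 10 3 6 1 5 9]
After op 4 (out_shuffle): [7 3 2 6 0 1 4 5 8 9 10]
After op 5 (out_shuffle): [7 4 3 5 2 8 6 9 0 10 1]
After op 6 (out_shuffle): [7 6 4 9 3 0 5 10 2 1 8]

Answer: 7 6 4 9 3 0 5 10 2 1 8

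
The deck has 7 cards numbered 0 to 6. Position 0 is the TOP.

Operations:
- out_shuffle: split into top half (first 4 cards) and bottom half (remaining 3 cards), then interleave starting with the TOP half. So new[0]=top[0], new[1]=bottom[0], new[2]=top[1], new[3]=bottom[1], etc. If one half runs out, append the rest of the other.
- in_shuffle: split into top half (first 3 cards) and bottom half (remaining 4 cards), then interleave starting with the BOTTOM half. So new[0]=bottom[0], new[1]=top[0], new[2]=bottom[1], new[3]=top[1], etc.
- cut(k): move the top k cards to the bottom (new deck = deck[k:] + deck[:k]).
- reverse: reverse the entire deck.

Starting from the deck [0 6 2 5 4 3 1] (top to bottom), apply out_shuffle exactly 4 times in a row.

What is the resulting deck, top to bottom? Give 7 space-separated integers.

Answer: 0 4 6 3 2 1 5

Derivation:
After op 1 (out_shuffle): [0 4 6 3 2 1 5]
After op 2 (out_shuffle): [0 2 4 1 6 5 3]
After op 3 (out_shuffle): [0 6 2 5 4 3 1]
After op 4 (out_shuffle): [0 4 6 3 2 1 5]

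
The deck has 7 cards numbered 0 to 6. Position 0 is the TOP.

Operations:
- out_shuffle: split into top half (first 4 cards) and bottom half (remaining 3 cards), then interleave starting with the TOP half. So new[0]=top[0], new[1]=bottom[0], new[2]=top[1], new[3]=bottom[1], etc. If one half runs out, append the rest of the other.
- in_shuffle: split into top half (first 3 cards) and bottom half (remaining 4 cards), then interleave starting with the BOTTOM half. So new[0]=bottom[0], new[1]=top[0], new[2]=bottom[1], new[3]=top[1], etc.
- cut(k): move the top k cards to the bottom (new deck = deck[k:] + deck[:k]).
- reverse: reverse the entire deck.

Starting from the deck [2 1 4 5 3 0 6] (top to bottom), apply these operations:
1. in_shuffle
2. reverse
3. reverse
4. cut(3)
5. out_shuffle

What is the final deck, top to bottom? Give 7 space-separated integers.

After op 1 (in_shuffle): [5 2 3 1 0 4 6]
After op 2 (reverse): [6 4 0 1 3 2 5]
After op 3 (reverse): [5 2 3 1 0 4 6]
After op 4 (cut(3)): [1 0 4 6 5 2 3]
After op 5 (out_shuffle): [1 5 0 2 4 3 6]

Answer: 1 5 0 2 4 3 6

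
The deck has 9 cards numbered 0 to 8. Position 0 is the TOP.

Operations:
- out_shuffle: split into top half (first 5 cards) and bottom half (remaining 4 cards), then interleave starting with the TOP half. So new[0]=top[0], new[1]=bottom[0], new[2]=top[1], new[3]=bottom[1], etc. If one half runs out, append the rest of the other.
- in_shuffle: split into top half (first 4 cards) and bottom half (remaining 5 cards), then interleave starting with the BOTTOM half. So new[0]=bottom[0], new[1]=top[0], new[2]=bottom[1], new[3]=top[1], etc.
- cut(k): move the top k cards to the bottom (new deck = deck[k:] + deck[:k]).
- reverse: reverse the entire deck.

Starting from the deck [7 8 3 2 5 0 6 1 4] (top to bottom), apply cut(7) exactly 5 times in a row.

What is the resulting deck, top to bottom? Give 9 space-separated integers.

After op 1 (cut(7)): [1 4 7 8 3 2 5 0 6]
After op 2 (cut(7)): [0 6 1 4 7 8 3 2 5]
After op 3 (cut(7)): [2 5 0 6 1 4 7 8 3]
After op 4 (cut(7)): [8 3 2 5 0 6 1 4 7]
After op 5 (cut(7)): [4 7 8 3 2 5 0 6 1]

Answer: 4 7 8 3 2 5 0 6 1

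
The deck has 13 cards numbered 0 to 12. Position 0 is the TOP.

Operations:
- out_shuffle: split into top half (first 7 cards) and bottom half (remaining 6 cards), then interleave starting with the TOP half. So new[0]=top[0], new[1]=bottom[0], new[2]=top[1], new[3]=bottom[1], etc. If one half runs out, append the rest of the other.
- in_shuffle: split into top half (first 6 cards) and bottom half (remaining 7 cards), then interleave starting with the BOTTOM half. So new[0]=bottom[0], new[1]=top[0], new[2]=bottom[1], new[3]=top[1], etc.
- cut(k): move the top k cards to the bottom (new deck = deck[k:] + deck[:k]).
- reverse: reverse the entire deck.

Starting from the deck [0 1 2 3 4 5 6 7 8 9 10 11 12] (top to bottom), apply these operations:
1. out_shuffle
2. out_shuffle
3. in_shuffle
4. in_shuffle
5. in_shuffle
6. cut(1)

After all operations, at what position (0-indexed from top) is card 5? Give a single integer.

After op 1 (out_shuffle): [0 7 1 8 2 9 3 10 4 11 5 12 6]
After op 2 (out_shuffle): [0 10 7 4 1 11 8 5 2 12 9 6 3]
After op 3 (in_shuffle): [8 0 5 10 2 7 12 4 9 1 6 11 3]
After op 4 (in_shuffle): [12 8 4 0 9 5 1 10 6 2 11 7 3]
After op 5 (in_shuffle): [1 12 10 8 6 4 2 0 11 9 7 5 3]
After op 6 (cut(1)): [12 10 8 6 4 2 0 11 9 7 5 3 1]
Card 5 is at position 10.

Answer: 10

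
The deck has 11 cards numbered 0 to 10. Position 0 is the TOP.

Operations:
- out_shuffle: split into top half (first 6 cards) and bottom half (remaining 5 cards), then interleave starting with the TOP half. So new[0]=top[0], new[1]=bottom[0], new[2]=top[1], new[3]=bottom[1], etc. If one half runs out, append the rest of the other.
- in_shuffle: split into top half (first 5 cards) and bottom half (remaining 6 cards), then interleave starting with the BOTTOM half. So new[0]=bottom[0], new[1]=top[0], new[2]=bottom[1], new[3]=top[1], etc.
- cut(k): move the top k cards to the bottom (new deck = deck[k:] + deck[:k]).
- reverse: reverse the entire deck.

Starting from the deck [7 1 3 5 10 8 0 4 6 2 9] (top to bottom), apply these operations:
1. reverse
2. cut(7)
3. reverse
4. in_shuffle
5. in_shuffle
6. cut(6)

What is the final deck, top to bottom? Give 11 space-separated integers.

Answer: 3 8 6 7 5 0 2 1 10 4 9

Derivation:
After op 1 (reverse): [9 2 6 4 0 8 10 5 3 1 7]
After op 2 (cut(7)): [5 3 1 7 9 2 6 4 0 8 10]
After op 3 (reverse): [10 8 0 4 6 2 9 7 1 3 5]
After op 4 (in_shuffle): [2 10 9 8 7 0 1 4 3 6 5]
After op 5 (in_shuffle): [0 2 1 10 4 9 3 8 6 7 5]
After op 6 (cut(6)): [3 8 6 7 5 0 2 1 10 4 9]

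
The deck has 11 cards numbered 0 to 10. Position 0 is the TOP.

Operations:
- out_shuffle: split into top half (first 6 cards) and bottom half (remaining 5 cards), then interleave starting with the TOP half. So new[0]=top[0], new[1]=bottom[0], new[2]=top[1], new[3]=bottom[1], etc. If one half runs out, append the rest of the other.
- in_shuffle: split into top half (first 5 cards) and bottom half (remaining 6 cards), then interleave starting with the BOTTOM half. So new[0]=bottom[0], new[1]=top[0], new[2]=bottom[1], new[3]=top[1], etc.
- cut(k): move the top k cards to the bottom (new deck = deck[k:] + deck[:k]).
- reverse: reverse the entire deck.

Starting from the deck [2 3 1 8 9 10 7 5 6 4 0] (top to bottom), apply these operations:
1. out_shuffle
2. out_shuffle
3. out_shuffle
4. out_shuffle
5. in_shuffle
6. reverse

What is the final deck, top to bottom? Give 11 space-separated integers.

Answer: 1 8 9 10 7 5 6 4 0 2 3

Derivation:
After op 1 (out_shuffle): [2 7 3 5 1 6 8 4 9 0 10]
After op 2 (out_shuffle): [2 8 7 4 3 9 5 0 1 10 6]
After op 3 (out_shuffle): [2 5 8 0 7 1 4 10 3 6 9]
After op 4 (out_shuffle): [2 4 5 10 8 3 0 6 7 9 1]
After op 5 (in_shuffle): [3 2 0 4 6 5 7 10 9 8 1]
After op 6 (reverse): [1 8 9 10 7 5 6 4 0 2 3]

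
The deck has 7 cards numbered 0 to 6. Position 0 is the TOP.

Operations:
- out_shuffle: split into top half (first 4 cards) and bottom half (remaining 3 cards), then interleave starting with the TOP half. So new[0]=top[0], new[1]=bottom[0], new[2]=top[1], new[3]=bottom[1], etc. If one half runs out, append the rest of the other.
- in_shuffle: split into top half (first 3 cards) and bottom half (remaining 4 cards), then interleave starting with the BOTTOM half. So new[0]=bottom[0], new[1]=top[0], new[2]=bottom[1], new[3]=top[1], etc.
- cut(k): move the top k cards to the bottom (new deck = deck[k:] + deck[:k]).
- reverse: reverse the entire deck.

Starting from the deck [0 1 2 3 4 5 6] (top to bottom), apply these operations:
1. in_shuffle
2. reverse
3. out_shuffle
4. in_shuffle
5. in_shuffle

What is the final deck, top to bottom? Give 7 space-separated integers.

After op 1 (in_shuffle): [3 0 4 1 5 2 6]
After op 2 (reverse): [6 2 5 1 4 0 3]
After op 3 (out_shuffle): [6 4 2 0 5 3 1]
After op 4 (in_shuffle): [0 6 5 4 3 2 1]
After op 5 (in_shuffle): [4 0 3 6 2 5 1]

Answer: 4 0 3 6 2 5 1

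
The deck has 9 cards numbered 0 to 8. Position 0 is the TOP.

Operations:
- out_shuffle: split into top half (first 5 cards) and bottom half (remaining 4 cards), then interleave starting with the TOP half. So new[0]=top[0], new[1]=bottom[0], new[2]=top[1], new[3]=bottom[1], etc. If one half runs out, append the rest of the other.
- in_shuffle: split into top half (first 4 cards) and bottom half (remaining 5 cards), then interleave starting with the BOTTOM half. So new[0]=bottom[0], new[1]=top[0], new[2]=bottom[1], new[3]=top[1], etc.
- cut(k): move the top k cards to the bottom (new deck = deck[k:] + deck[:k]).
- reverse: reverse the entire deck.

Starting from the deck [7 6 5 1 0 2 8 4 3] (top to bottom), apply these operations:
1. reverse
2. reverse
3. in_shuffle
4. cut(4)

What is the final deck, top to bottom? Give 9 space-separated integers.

After op 1 (reverse): [3 4 8 2 0 1 5 6 7]
After op 2 (reverse): [7 6 5 1 0 2 8 4 3]
After op 3 (in_shuffle): [0 7 2 6 8 5 4 1 3]
After op 4 (cut(4)): [8 5 4 1 3 0 7 2 6]

Answer: 8 5 4 1 3 0 7 2 6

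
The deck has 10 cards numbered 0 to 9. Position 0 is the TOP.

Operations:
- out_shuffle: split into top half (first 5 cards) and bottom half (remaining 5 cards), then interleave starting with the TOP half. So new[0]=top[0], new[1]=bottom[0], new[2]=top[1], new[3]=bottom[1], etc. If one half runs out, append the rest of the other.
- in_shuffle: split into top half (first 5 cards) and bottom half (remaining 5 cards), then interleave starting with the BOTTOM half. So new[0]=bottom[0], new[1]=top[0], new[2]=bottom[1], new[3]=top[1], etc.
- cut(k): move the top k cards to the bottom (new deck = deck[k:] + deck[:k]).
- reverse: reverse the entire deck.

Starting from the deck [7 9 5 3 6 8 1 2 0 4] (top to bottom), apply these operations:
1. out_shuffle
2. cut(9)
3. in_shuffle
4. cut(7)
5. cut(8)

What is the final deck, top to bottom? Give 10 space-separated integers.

Answer: 8 0 9 6 1 5 4 2 7 3

Derivation:
After op 1 (out_shuffle): [7 8 9 1 5 2 3 0 6 4]
After op 2 (cut(9)): [4 7 8 9 1 5 2 3 0 6]
After op 3 (in_shuffle): [5 4 2 7 3 8 0 9 6 1]
After op 4 (cut(7)): [9 6 1 5 4 2 7 3 8 0]
After op 5 (cut(8)): [8 0 9 6 1 5 4 2 7 3]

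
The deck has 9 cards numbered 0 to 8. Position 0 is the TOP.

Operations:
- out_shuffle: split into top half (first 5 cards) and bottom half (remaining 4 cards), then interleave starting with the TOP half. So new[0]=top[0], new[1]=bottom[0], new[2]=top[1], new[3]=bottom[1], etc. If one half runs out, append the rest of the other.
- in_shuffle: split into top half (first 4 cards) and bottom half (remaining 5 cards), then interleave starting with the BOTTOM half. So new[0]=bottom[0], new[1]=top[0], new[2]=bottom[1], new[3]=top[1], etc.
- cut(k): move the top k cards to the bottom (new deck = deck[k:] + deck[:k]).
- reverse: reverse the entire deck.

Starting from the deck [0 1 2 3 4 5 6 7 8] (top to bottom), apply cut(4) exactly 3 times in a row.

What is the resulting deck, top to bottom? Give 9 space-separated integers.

After op 1 (cut(4)): [4 5 6 7 8 0 1 2 3]
After op 2 (cut(4)): [8 0 1 2 3 4 5 6 7]
After op 3 (cut(4)): [3 4 5 6 7 8 0 1 2]

Answer: 3 4 5 6 7 8 0 1 2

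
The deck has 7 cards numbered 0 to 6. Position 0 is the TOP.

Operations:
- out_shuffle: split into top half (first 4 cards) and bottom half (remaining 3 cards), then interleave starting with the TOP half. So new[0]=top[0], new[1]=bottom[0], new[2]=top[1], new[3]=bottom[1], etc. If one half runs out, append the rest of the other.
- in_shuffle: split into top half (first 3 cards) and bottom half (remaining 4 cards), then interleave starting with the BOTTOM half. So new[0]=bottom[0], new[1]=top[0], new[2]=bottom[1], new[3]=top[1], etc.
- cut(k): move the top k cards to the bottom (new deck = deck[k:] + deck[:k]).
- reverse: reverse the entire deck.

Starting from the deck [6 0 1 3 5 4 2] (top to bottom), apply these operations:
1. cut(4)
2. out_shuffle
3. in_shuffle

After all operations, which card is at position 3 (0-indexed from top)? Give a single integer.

Answer: 0

Derivation:
After op 1 (cut(4)): [5 4 2 6 0 1 3]
After op 2 (out_shuffle): [5 0 4 1 2 3 6]
After op 3 (in_shuffle): [1 5 2 0 3 4 6]
Position 3: card 0.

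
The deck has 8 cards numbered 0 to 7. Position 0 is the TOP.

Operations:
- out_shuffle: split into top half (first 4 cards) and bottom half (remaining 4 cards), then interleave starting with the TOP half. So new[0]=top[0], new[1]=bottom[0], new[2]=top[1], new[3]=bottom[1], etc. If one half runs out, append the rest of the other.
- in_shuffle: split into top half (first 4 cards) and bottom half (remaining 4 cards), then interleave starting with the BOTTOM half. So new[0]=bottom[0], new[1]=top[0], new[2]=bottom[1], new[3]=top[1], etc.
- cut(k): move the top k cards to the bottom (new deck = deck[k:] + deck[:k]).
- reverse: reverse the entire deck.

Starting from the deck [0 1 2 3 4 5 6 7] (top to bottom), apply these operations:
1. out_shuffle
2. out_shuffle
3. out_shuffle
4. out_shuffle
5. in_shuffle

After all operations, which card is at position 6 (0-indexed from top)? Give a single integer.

Answer: 7

Derivation:
After op 1 (out_shuffle): [0 4 1 5 2 6 3 7]
After op 2 (out_shuffle): [0 2 4 6 1 3 5 7]
After op 3 (out_shuffle): [0 1 2 3 4 5 6 7]
After op 4 (out_shuffle): [0 4 1 5 2 6 3 7]
After op 5 (in_shuffle): [2 0 6 4 3 1 7 5]
Position 6: card 7.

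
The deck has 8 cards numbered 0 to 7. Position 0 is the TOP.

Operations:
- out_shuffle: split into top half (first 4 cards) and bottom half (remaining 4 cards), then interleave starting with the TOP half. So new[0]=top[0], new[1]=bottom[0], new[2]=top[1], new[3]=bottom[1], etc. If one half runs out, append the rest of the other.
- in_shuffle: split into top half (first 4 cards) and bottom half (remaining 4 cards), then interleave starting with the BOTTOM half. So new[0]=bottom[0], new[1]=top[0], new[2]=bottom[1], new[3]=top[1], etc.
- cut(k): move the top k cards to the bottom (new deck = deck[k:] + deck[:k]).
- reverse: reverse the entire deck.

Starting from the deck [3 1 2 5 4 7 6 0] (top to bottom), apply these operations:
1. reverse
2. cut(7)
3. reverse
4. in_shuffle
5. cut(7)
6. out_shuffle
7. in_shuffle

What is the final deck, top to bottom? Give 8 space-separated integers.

Answer: 1 4 5 2 6 7 3 0

Derivation:
After op 1 (reverse): [0 6 7 4 5 2 1 3]
After op 2 (cut(7)): [3 0 6 7 4 5 2 1]
After op 3 (reverse): [1 2 5 4 7 6 0 3]
After op 4 (in_shuffle): [7 1 6 2 0 5 3 4]
After op 5 (cut(7)): [4 7 1 6 2 0 5 3]
After op 6 (out_shuffle): [4 2 7 0 1 5 6 3]
After op 7 (in_shuffle): [1 4 5 2 6 7 3 0]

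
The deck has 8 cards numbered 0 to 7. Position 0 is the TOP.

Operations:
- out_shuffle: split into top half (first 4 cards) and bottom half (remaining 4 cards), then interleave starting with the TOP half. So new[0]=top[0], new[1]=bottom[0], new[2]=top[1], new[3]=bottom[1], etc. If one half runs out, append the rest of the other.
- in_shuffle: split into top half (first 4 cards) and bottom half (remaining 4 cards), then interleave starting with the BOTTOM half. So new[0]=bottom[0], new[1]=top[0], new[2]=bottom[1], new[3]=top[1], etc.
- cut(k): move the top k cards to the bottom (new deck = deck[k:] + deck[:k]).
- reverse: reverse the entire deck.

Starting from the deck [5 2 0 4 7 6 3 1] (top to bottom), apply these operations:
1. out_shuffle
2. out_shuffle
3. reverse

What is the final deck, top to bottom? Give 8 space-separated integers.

Answer: 1 6 4 2 3 7 0 5

Derivation:
After op 1 (out_shuffle): [5 7 2 6 0 3 4 1]
After op 2 (out_shuffle): [5 0 7 3 2 4 6 1]
After op 3 (reverse): [1 6 4 2 3 7 0 5]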